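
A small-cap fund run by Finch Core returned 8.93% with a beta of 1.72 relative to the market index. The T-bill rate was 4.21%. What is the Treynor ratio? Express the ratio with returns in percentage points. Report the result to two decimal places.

Treynor = (Rp − Rf) / β = (8.93% − 4.21%) / 1.72 = 4.72 / 1.72 = 2.7442

2.74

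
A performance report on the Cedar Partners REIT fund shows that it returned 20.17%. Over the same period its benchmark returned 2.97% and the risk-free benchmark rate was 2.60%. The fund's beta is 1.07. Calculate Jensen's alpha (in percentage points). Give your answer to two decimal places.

17.17

CAPM expected return = Rf + β(Rm − Rf) = 2.60% + 1.07 × (2.97% − 2.60%) = 2.6 + 1.07 × 0.37 = 2.9959%
Jensen's α = Rp − E[R] = 20.17% − 2.9959% = 17.1741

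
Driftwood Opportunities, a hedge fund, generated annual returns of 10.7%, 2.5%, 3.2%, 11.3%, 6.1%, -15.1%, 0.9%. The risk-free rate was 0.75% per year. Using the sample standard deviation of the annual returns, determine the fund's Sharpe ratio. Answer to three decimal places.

Mean return r̄ = 19.60 / 7 = 2.8000%
Sample σ = √[Σ(r − r̄)² / 6] = √[469.8200 / 6] = √78.3033 = 8.8489%
Sharpe = (r̄ − rf) / σ = (2.8000 − 0.75) / 8.8489 = 2.0500 / 8.8489 = 0.2317

0.232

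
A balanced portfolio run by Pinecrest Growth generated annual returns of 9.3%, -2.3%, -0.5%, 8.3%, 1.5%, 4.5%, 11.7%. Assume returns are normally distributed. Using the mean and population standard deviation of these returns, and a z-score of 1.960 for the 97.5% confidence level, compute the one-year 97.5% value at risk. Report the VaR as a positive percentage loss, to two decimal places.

5.00

μ = (9.3 − 2.3 − 0.5 + 8.3 + 1.5 + 4.5 + 11.7) / 7 = 32.50 / 7 = 4.6429%
Σ(r − μ)² = 169.4171; population σ = √(169.4171/7) = 4.9196%
VaR = −(μ − z·σ) = −(4.6429 − 1.960 × 4.9196) = −(-4.9995) = 4.9995%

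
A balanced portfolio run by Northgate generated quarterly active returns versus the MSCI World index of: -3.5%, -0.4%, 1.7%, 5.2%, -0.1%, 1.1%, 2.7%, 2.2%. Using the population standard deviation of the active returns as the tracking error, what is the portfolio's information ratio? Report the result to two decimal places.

0.47

Mean return r̄ = 8.90 / 8 = 1.1125%
Population σ = √[Σ(r − r̄)² / 8] = √[45.7888 / 8] = √5.7236 = 2.3924%
IR = r̄ / tracking error = 1.1125 / 2.3924 = 0.4650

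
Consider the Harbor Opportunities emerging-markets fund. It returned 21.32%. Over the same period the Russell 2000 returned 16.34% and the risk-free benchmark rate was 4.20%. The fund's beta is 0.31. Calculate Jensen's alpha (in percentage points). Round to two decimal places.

CAPM expected return = Rf + β(Rm − Rf) = 4.20% + 0.31 × (16.34% − 4.20%) = 4.2 + 0.31 × 12.14 = 7.9634%
Jensen's α = Rp − E[R] = 21.32% − 7.9634% = 13.3566

13.36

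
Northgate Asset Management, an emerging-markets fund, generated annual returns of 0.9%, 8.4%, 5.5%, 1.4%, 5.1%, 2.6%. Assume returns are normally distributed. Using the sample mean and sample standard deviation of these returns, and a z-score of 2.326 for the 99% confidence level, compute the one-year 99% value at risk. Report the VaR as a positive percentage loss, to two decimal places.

2.69

r̄ = (0.9 + 8.4 + 5.5 + 1.4 + 5.1 + 2.6) / 6 = 23.90 / 6 = 3.9833%
Σ(r − r̄)² = 41.1483; sample σ = √(41.1483/5) = 2.8687%
VaR = −(r̄ − z·σ) = −(3.9833 − 2.326 × 2.8687) = −(-2.6893) = 2.6893%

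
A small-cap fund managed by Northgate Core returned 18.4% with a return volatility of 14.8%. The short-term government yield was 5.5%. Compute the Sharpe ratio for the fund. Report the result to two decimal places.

0.87

Sharpe = (Rp − Rf) / σp = (18.4% − 5.5%) / 14.8% = 12.90% / 14.8% = 0.8716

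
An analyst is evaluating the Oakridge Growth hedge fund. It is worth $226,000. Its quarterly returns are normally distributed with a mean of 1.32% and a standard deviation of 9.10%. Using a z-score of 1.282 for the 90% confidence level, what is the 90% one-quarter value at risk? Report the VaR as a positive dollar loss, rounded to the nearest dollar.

$23,382

Return at the 90% tail: μ − z·σ = 1.32% − 1.282 × 9.10% = 1.32 − 11.6662 = -10.3462%
VaR = −(-10.3462%) × $226,000 = 10.3462% × $226,000 = $23,382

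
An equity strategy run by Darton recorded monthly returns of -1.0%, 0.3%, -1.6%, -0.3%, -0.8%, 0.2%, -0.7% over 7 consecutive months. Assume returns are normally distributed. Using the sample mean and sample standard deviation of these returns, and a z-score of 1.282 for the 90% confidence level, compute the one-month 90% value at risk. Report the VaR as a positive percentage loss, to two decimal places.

r̄ = (-1 + 0.3 − 1.6 − 0.3 − 0.8 + 0.2 − 0.7) / 7 = -0.5571%
Sample σ = √[Σ(r − r̄)² / 6] = √[2.7371 / 6] = √0.4562 = 0.6754%
VaR = −(r̄ − z·σ) = −(-0.5571 − 1.282 × 0.6754) = −(-1.4230) = 1.4230%

1.42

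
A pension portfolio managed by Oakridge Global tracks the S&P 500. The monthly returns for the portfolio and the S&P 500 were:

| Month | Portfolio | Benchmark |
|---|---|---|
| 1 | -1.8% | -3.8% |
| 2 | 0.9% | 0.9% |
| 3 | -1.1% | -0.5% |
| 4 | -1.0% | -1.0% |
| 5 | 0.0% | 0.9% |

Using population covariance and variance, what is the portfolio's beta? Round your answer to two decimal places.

0.48

r̄p = -0.6000%,  r̄m = -0.7000%
Cov = Σ(rp − r̄p)(rm − r̄m) / 5 = 1.4200
Var(rm) = Σ(rm − r̄m)² / 5 = 2.9720
β = Cov / Var = 1.4200 / 2.9720 = 0.4778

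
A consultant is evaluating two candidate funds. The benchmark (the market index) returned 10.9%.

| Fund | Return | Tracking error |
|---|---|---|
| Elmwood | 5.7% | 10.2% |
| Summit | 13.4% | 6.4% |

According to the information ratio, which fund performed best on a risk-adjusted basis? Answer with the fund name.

Elmwood: IR = (5.7% − 10.9%) / 10.2% = -0.510
Summit: IR = (13.4% − 10.9%) / 6.4% = 0.391
Highest: Summit (0.391).

Summit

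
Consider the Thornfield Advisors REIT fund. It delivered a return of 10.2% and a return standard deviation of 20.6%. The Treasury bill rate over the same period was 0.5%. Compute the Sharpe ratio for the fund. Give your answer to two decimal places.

0.47

Sharpe = (Rp − Rf) / σp = (10.2% − 0.5%) / 20.6% = 9.70% / 20.6% = 0.4709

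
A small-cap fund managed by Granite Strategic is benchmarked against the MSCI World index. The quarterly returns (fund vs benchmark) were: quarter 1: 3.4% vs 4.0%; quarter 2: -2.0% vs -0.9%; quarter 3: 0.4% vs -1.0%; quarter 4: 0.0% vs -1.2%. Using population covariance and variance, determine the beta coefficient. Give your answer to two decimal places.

0.77

r̄p = 0.4500%,  r̄m = 0.2250%
Cov = Σ(rp − r̄p)(rm − r̄m) / 4 = 3.6488
Var(rm) = Σ(rm − r̄m)² / 4 = 4.7619
β = Cov / Var = 3.6488 / 4.7619 = 0.7662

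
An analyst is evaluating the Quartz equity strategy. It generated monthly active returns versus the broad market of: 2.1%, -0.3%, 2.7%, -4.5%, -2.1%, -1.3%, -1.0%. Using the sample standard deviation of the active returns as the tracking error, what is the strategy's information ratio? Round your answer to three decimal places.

r̄ = (2.1 − 0.3 + 2.7 − 4.5 − 2.1 − 1.3 − 1) / 7 = -4.40 / 7 = -0.6286%
Σ(r − r̄)² = (2.1 − (-0.6286))² + (-0.3 − (-0.6286))² + … = 36.3743
σ = √[36.3743 / 6] = 2.4622%
IR = r̄ / tracking error = -0.6286 / 2.4622 = -0.2553

-0.255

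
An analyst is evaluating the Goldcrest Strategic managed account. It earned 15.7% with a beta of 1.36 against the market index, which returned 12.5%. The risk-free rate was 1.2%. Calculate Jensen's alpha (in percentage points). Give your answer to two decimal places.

-0.87

CAPM expected return = Rf + β(Rm − Rf) = 1.2% + 1.36 × (12.5% − 1.2%) = 1.2 + 1.36 × 11.30 = 16.5680%
Jensen's α = Rp − E[R] = 15.7% − 16.5680% = -0.8680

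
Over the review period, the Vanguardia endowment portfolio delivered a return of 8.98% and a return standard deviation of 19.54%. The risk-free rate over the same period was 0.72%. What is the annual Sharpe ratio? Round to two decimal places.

Sharpe = (Rp − Rf) / σp = (8.98% − 0.72%) / 19.54% = 8.26% / 19.54% = 0.4227

0.42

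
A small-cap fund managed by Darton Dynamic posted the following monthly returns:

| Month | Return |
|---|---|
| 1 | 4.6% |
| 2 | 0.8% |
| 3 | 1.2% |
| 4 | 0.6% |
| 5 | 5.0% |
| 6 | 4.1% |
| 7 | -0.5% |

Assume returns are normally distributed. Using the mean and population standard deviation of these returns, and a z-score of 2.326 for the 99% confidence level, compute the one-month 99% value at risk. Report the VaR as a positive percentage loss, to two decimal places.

r̄ = (4.6 + 0.8 + 1.2 + 0.6 + 5 + 4.1 − 0.5) / 7 = 2.2571%
Population σ = √[Σ(r − r̄)² / 7] = √[29.9971 / 7] = √4.2853 = 2.0701%
VaR = −(r̄ − z·σ) = −(2.2571 − 2.326 × 2.0701) = −(-2.5580) = 2.5580%

2.56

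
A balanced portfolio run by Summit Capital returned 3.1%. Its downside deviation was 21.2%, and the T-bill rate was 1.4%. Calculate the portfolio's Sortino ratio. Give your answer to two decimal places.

Sortino = (Rp − Rf) / σd = (3.1% − 1.4%) / 21.2% = 1.70% / 21.2% = 0.0802

0.08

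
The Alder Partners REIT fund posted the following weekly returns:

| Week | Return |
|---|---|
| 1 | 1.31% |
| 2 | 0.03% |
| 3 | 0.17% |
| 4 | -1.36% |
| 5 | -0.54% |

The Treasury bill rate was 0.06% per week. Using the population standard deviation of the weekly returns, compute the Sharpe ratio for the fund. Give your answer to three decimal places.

-0.157

Mean return μ = -0.390 / 5 = -0.0780%
Population σ = √[Σ(r − μ)² / 5] = √[3.8567 / 5] = √0.7713 = 0.8782%
Sharpe = (μ − rf) / σ = (-0.0780 − 0.06) / 0.8782 = -0.1380 / 0.8782 = -0.1571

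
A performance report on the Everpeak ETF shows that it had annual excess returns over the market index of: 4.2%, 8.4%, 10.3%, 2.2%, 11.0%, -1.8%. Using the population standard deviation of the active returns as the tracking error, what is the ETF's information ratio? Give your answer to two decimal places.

μ = (4.2 + 8.4 + 10.3 + 2.2 + 11 − 1.8) / 6 = 34.30 / 6 = 5.7167%
Σ(r − μ)² = (4.2 − 5.7167)² + (8.4 − 5.7167)² + … = 127.2883
σ = √[127.2883 / 6] = 4.6059%
IR = μ / tracking error = 5.7167 / 4.6059 = 1.2412

1.24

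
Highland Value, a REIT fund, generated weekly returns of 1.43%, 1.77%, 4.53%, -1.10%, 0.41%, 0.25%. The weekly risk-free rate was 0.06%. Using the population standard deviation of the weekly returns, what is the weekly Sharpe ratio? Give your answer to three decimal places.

μ = (1.43 + 1.77 + 4.53 − 1.1 + 0.41 + 0.25) / 6 = 7.290 / 6 = 1.2150%
Population σ = √[Σ(r − μ)² / 6] = √[18.2820 / 6] = √3.0470 = 1.7456%
Sharpe = (μ − rf) / σ = (1.2150 − 0.06) / 1.7456 = 1.1550 / 1.7456 = 0.6617

0.662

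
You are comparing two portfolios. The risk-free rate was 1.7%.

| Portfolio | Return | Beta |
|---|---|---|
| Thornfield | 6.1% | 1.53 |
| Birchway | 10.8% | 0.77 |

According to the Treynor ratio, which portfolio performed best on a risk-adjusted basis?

Thornfield: Treynor = (6.1% − 1.7%) / 1.53 = 2.876
Birchway: Treynor = (10.8% − 1.7%) / 0.77 = 11.818
Highest: Birchway (11.818).

Birchway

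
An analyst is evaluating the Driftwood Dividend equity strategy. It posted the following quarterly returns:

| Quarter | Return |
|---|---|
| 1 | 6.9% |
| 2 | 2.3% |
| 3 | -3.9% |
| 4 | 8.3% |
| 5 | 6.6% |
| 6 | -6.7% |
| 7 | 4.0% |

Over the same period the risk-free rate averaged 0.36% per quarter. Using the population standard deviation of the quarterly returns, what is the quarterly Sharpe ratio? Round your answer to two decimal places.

r̄ = (6.9 + 2.3 − 3.9 + 8.3 + 6.6 − 6.7 + 4) / 7 = 17.50 / 7 = 2.5000%
Σ(r − r̄)² = 197.7000; population σ = √(197.7000/7) = 5.3144%
Sharpe = (r̄ − rf) / σ = (2.5000 − 0.36) / 5.3144 = 2.1400 / 5.3144 = 0.4027

0.40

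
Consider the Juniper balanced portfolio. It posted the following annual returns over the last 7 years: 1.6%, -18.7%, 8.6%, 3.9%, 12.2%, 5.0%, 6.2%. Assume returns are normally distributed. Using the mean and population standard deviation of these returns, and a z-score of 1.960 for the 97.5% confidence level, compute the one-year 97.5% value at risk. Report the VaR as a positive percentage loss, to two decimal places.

Mean return r̄ = 18.80 / 7 = 2.6857%
Σ(r − r̄)² = (1.6 − 2.6857)² + (-18.7 − 2.6857)² + (8.6 − 2.6857)² + … = 603.2086
σ = √[603.2086 / 7] = 9.2829%
VaR = −(r̄ − z·σ) = −(2.6857 − 1.960 × 9.2829) = −(-15.5088) = 15.5088%

15.51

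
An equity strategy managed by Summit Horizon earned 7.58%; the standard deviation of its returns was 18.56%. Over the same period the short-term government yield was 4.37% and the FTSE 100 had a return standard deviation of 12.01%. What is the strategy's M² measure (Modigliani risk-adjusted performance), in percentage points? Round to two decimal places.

6.45

Sharpe = (Rp − Rf) / σp = (7.58% − 4.37%) / 18.56% = 0.1730
M² = Rf + Sharpe × σm = 4.37% + 0.1730 × 12.01% = 6.4477%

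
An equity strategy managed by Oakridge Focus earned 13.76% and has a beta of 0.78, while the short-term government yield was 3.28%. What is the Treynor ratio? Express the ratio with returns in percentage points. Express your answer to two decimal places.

13.44

Treynor = (Rp − Rf) / β = (13.76% − 3.28%) / 0.78 = 10.48 / 0.78 = 13.4359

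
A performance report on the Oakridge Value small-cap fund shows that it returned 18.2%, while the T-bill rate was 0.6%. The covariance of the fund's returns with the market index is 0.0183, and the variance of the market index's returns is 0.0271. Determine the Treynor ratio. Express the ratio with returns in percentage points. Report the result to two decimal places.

β = Cov / Var = 0.0183 / 0.0271 = 0.6753
Treynor = (Rp − Rf) / β = (18.2% − 0.6%) / 0.6753 = 17.60 / 0.6753 = 26.0625

26.06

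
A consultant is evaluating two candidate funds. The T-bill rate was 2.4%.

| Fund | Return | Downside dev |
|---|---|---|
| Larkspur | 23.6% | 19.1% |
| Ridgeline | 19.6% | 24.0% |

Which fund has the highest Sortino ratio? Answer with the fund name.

Larkspur: Sortino ratio = (23.6% − 2.4%) / 19.1% = 1.110
Ridgeline: Sortino ratio = (19.6% − 2.4%) / 24.0% = 0.717
Highest: Larkspur (1.110).

Larkspur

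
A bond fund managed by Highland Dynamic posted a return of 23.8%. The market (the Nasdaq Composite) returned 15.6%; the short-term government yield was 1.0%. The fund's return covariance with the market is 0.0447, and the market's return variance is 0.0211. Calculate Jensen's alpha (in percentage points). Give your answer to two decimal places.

-8.13

β = Cov / Var = 0.0447 / 0.0211 = 2.1185
E[R] = Rf + β(Rm − Rf) = 1.0% + 2.1185 × (15.6% − 1.0%) = 31.9301%
α = Rp − E[R] = 23.8% − 31.9301% = -8.1301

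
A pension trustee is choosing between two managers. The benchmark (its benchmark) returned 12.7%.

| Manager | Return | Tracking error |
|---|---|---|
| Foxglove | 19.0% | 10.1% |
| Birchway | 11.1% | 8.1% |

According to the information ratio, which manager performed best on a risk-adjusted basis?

Foxglove: IR = (19.0% − 12.7%) / 10.1% = 0.624
Birchway: IR = (11.1% − 12.7%) / 8.1% = -0.198
Highest: Foxglove (0.624).

Foxglove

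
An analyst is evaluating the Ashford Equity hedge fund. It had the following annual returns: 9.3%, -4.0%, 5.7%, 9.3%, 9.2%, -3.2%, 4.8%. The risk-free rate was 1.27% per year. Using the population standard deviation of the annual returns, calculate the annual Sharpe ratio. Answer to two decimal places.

μ = (9.3 − 4 + 5.7 + 9.3 + 9.2 − 3.2 + 4.8) / 7 = 31.10 / 7 = 4.4429%
Σ(r − μ)² = 201.2171; population σ = √(201.2171/7) = 5.3615%
Sharpe = (μ − rf) / σ = (4.4429 − 1.27) / 5.3615 = 3.1729 / 5.3615 = 0.5918

0.59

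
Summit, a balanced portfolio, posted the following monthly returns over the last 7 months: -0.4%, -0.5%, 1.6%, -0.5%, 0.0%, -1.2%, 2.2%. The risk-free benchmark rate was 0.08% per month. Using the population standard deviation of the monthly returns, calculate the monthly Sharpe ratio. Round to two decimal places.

0.08

r̄ = (-0.4 − 0.5 + 1.6 − 0.5 + 0 − 1.2 + 2.2) / 7 = 0.1714%
Σ(r − r̄)² = 9.2943; population σ = √(9.2943/7) = 1.1523%
Sharpe = (r̄ − rf) / σ = (0.1714 − 0.08) / 1.1523 = 0.0914 / 1.1523 = 0.0793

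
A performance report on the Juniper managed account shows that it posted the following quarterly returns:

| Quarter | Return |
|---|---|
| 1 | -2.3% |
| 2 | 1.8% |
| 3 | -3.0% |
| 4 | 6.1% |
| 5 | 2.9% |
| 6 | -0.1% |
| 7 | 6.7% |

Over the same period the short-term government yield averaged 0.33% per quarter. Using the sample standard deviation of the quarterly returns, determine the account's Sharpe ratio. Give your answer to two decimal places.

0.37

Mean return r̄ = 12.10 / 7 = 1.7286%
Σ(r − r̄)² = 87.1343; sample σ = √(87.1343/6) = 3.8108%
Sharpe = (r̄ − rf) / σ = (1.7286 − 0.33) / 3.8108 = 1.3986 / 3.8108 = 0.3670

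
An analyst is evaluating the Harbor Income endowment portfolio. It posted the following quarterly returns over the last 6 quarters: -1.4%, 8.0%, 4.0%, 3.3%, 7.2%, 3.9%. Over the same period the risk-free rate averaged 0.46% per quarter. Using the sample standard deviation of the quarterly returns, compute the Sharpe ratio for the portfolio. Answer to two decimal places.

1.11

r̄ = (-1.4 + 8 + 4 + 3.3 + 7.2 + 3.9) / 6 = 4.1667%
Sample std dev = √[55.7333 / 5] = 3.3387%
Sharpe = (r̄ − rf) / σ = (4.1667 − 0.46) / 3.3387 = 3.7067 / 3.3387 = 1.1102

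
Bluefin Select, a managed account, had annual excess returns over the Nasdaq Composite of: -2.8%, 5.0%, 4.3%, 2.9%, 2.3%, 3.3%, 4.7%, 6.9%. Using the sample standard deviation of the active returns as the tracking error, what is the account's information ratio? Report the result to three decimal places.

Mean return r̄ = 26.60 / 8 = 3.3250%
Sample σ = √[Σ(r − r̄)² / 7] = √[57.1750 / 7] = √8.1679 = 2.8580%
IR = r̄ / tracking error = 3.3250 / 2.8580 = 1.1634

1.163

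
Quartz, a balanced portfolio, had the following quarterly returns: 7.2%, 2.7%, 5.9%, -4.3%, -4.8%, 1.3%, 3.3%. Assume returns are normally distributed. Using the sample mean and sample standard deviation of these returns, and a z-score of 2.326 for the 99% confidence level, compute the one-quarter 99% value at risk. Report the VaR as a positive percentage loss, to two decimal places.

Mean return μ = 11.30 / 7 = 1.6143%
Sample σ = √[Σ(r − μ)² / 6] = √[129.8086 / 6] = √21.6348 = 4.6513%
VaR = −(μ − z·σ) = −(1.6143 − 2.326 × 4.6513) = −(-9.2046) = 9.2046%

9.20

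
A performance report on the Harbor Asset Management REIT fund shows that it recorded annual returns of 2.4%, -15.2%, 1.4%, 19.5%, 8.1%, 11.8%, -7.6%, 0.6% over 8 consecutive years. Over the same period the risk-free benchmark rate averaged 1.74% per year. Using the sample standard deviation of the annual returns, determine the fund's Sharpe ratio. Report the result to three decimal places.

0.081

μ = (2.4 − 15.2 + 1.4 + 19.5 + 8.1 + 11.8 − 7.6 + 0.6) / 8 = 21.00 / 8 = 2.6250%
Sample σ = √[Σ(r − μ)² / 7] = √[826.8550 / 7] = √118.1221 = 10.8684%
Sharpe = (μ − rf) / σ = (2.6250 − 1.74) / 10.8684 = 0.8850 / 10.8684 = 0.0814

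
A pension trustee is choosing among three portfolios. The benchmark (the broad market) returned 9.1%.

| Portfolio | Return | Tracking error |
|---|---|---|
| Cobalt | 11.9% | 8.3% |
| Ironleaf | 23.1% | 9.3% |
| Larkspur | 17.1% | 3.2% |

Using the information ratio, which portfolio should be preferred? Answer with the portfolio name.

Larkspur

Cobalt: IR = (11.9% − 9.1%) / 8.3% = 0.337
Ironleaf: IR = (23.1% − 9.1%) / 9.3% = 1.505
Larkspur: IR = (17.1% − 9.1%) / 3.2% = 2.500
Highest: Larkspur (2.500).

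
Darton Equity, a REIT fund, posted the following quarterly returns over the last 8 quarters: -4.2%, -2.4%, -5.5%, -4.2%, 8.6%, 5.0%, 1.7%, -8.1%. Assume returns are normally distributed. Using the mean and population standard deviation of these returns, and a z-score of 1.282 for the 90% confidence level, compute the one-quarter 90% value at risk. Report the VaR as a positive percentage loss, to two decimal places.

7.99

r̄ = (-4.2 − 2.4 − 5.5 − 4.2 + 8.6 + 5 + 1.7 − 8.1) / 8 = -1.1375%
Population σ = √[Σ(r − r̄)² / 8] = √[228.3988 / 8] = √28.5499 = 5.3432%
VaR = −(r̄ − z·σ) = −(-1.1375 − 1.282 × 5.3432) = −(-7.9875) = 7.9875%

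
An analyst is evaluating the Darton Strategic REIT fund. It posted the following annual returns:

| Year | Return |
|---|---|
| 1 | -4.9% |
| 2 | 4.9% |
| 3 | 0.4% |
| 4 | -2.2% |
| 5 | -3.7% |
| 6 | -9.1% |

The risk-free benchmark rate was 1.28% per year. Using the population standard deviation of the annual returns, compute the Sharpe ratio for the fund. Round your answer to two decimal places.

-0.85

Mean return μ = -14.60 / 6 = -2.4333%
Population std dev = √[113.9933 / 6] = 4.3588%
Sharpe = (μ − rf) / σ = (-2.4333 − 1.28) / 4.3588 = -3.7133 / 4.3588 = -0.8519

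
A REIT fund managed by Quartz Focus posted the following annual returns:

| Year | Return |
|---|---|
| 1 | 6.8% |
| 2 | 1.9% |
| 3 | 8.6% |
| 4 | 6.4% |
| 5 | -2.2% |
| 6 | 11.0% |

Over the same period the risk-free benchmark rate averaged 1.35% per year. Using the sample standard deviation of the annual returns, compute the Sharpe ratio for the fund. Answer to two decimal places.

0.85

μ = (6.8 + 1.9 + 8.6 + 6.4 − 2.2 + 11) / 6 = 32.50 / 6 = 5.4167%
Σ(r − μ)² = (6.8 − 5.4167)² + (1.9 − 5.4167)² + (8.6 − 5.4167)² + … = 114.5683
sample σ = √(114.5683 / 5) = √22.9137 = 4.7868%
Sharpe = (μ − rf) / σ = (5.4167 − 1.35) / 4.7868 = 4.0667 / 4.7868 = 0.8496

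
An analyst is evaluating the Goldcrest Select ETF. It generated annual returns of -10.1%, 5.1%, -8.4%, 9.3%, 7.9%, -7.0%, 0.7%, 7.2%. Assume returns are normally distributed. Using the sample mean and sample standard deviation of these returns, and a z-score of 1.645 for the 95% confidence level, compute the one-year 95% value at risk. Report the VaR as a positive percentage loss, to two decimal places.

r̄ = (-10.1 + 5.1 − 8.4 + 9.3 + 7.9 − 7 + 0.7 + 7.2) / 8 = 0.5875%
Σ(r − r̄)² = (-10.1 − 0.5875)² + (5.1 − 0.5875)² + … = 446.0488
σ = √[446.0488 / 7] = 7.9826%
VaR = −(r̄ − z·σ) = −(0.5875 − 1.645 × 7.9826) = −(-12.5439) = 12.5439%

12.54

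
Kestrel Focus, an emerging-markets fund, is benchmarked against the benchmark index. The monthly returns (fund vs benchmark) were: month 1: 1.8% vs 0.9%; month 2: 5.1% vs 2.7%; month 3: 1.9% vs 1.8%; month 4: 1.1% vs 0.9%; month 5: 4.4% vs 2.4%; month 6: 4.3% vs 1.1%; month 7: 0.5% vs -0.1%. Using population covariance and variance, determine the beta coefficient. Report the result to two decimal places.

r̄p = 2.7286%,  r̄m = 1.3857%
Cov = Σ(rp − r̄p)(rm − r̄m) / 7 = 1.2247
Var(rm) = Σ(rm − r̄m)² / 7 = 0.8127
β = Cov / Var = 1.2247 / 0.8127 = 1.5070

1.51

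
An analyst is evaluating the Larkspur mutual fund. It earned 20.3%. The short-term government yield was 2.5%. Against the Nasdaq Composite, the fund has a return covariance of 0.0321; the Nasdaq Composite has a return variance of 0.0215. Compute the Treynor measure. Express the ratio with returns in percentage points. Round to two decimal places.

11.92

β = Cov / Var = 0.0321 / 0.0215 = 1.4930
Treynor = (Rp − Rf) / β = (20.3% − 2.5%) / 1.4930 = 17.80 / 1.4930 = 11.9223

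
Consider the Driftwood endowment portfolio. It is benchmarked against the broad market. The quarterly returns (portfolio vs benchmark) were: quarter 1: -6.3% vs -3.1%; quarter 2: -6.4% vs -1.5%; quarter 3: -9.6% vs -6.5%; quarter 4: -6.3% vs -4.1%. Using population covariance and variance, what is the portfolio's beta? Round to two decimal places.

0.66

r̄p = -7.1500%,  r̄m = -3.8000%
Cov = Σ(rp − r̄p)(rm − r̄m) / 4 = 2.1700
Var(rm) = Σ(rm − r̄m)² / 4 = 3.2900
β = Cov / Var = 2.1700 / 3.2900 = 0.6596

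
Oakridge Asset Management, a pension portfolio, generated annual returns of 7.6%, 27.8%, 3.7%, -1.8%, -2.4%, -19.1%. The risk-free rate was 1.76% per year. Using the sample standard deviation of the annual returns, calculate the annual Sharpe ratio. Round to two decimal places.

0.06

r̄ = (7.6 + 27.8 + 3.7 − 1.8 − 2.4 − 19.1) / 6 = 2.6333%
Σ(r − r̄)² = 1176.4933; sample σ = √(1176.4933/5) = 15.3394%
Sharpe = (r̄ − rf) / σ = (2.6333 − 1.76) / 15.3394 = 0.8733 / 15.3394 = 0.0569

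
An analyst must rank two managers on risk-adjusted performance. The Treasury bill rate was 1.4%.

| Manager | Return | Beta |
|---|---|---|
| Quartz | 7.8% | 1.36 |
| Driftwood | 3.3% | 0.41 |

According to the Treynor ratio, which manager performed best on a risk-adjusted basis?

Quartz

Quartz: Treynor = (7.8% − 1.4%) / 1.36 = 4.706
Driftwood: Treynor = (3.3% − 1.4%) / 0.41 = 4.634
Highest: Quartz (4.706).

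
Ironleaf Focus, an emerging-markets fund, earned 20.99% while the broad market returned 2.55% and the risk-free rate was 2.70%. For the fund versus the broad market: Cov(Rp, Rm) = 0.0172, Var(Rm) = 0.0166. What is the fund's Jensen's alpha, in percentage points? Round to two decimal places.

β = Cov / Var = 0.0172 / 0.0166 = 1.0361
E[R] = Rf + β(Rm − Rf) = 2.70% + 1.0361 × (2.55% − 2.70%) = 2.5446%
α = Rp − E[R] = 20.99% − 2.5446% = 18.4454

18.45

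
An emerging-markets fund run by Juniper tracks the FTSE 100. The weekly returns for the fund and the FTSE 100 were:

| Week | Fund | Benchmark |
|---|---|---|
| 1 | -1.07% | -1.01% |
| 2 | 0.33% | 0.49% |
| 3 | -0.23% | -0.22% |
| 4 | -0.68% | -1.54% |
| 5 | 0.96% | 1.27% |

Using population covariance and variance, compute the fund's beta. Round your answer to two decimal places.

0.67

r̄p = -0.1380%,  r̄m = -0.2020%
Cov = Σ(rp − r̄p)(rm − r̄m) / 5 = 0.6840
Var(rm) = Σ(rm − r̄m)² / 5 = 1.0178
β = Cov / Var = 0.6840 / 1.0178 = 0.6720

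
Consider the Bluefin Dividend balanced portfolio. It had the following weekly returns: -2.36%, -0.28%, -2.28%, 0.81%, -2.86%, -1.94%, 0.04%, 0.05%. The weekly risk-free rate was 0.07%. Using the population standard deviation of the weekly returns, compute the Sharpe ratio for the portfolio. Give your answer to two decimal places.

Mean return μ = -8.820 / 8 = -1.1025%
Population std dev = √[13.7258 / 8] = 1.3099%
Sharpe = (μ − rf) / σ = (-1.1025 − 0.07) / 1.3099 = -1.1725 / 1.3099 = -0.8951

-0.90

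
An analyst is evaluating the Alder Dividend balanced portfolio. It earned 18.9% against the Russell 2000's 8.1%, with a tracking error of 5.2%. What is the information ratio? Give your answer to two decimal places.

IR = (Rp − Rb) / TE = (18.9% − 8.1%) / 5.2% = 10.80% / 5.2% = 2.0769

2.08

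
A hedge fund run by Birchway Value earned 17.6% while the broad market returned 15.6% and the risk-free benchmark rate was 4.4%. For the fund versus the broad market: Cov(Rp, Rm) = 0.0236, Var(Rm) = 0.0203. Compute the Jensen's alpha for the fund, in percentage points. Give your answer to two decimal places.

0.18

β = Cov / Var = 0.0236 / 0.0203 = 1.1626
E[R] = Rf + β(Rm − Rf) = 4.4% + 1.1626 × (15.6% − 4.4%) = 17.4211%
α = Rp − E[R] = 17.6% − 17.4211% = 0.1789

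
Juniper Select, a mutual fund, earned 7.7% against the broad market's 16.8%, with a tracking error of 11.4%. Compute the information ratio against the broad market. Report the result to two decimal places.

-0.80

IR = (Rp − Rb) / TE = (7.7% − 16.8%) / 11.4% = -9.10% / 11.4% = -0.7982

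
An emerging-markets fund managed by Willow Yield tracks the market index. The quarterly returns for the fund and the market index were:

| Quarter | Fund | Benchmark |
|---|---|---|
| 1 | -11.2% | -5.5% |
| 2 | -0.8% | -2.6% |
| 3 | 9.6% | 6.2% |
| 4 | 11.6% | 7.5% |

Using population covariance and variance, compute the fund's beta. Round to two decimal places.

1.59

r̄p = 2.3000%,  r̄m = 1.4000%
Cov = Σ(rp − r̄p)(rm − r̄m) / 4 = 49.3300
Var(rm) = Σ(rm − r̄m)² / 4 = 30.9650
β = Cov / Var = 49.3300 / 30.9650 = 1.5931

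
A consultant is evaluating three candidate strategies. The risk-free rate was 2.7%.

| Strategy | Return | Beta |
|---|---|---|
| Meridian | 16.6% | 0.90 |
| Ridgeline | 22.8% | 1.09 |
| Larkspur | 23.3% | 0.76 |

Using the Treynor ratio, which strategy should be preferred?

Larkspur

Meridian: Treynor = (16.6% − 2.7%) / 0.90 = 15.444
Ridgeline: Treynor = (22.8% − 2.7%) / 1.09 = 18.440
Larkspur: Treynor = (23.3% − 2.7%) / 0.76 = 27.105
Highest: Larkspur (27.105).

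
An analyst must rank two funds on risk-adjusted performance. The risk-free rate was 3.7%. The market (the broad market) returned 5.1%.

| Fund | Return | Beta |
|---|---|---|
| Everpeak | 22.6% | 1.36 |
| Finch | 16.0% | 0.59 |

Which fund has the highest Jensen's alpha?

Everpeak: α = 22.6% − [3.7% + 1.36 × (5.1% − 3.7%)] = 16.996
Finch: α = 16.0% − [3.7% + 0.59 × (5.1% − 3.7%)] = 11.474
Highest: Everpeak (16.996).

Everpeak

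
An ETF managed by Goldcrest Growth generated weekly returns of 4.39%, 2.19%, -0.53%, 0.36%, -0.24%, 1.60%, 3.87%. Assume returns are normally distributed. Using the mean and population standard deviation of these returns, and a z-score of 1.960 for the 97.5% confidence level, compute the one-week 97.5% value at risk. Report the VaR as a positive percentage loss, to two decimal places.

r̄ = (4.39 + 2.19 − 0.53 + 0.36 − 0.24 + 1.6 + 3.87) / 7 = 1.6629%
Σ(r − r̄)² = (4.39 − 1.6629)² + (2.19 − 1.6629)² + (-0.53 − 1.6629)² + … = 22.7175
population σ = √(22.7175 / 7) = √3.2454 = 1.8015%
VaR = −(r̄ − z·σ) = −(1.6629 − 1.960 × 1.8015) = −(-1.8680) = 1.8680%

1.87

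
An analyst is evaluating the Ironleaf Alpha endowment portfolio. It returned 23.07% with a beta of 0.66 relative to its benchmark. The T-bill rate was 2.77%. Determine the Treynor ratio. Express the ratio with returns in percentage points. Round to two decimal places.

Treynor = (Rp − Rf) / β = (23.07% − 2.77%) / 0.66 = 20.30 / 0.66 = 30.7576

30.76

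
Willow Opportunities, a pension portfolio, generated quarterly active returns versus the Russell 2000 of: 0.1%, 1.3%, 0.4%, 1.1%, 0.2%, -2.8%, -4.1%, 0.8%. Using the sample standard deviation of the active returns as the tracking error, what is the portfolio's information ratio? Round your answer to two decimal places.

-0.19

r̄ = (0.1 + 1.3 + 0.4 + 1.1 + 0.2 − 2.8 − 4.1 + 0.8) / 8 = -3.00 / 8 = -0.3750%
Σ(r − r̄)² = 27.2750; sample σ = √(27.2750/7) = 1.9739%
IR = r̄ / tracking error = -0.3750 / 1.9739 = -0.1900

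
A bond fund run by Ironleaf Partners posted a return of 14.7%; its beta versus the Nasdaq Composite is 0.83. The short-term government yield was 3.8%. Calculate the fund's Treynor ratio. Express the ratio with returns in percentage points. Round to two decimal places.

Treynor = (Rp − Rf) / β = (14.7% − 3.8%) / 0.83 = 10.90 / 0.83 = 13.1325

13.13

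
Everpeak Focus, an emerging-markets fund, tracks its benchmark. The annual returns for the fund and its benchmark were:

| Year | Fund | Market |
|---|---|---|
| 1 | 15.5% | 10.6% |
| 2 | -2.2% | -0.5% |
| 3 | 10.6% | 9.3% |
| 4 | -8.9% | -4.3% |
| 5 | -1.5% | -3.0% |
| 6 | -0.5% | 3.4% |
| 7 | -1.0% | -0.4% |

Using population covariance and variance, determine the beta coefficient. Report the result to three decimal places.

1.359

r̄p = 1.7143%,  r̄m = 2.1571%
Cov = Σ(rp − r̄p)(rm − r̄m) / 7 = 39.9378
Var(rm) = Σ(rm − r̄m)² / 7 = 29.3910
β = Cov / Var = 39.9378 / 29.3910 = 1.3588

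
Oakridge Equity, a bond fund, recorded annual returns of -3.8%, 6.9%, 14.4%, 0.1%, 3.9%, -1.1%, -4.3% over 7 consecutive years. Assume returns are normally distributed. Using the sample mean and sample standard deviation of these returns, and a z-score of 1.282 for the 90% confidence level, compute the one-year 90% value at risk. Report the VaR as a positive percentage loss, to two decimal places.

6.26

μ = (-3.8 + 6.9 + 14.4 + 0.1 + 3.9 − 1.1 − 4.3) / 7 = 2.3000%
Σ(r − μ)² = (-3.8 − 2.3000)² + (6.9 − 2.3000)² + … = 267.3000
σ = √[267.3000 / 6] = 6.6746%
VaR = −(μ − z·σ) = −(2.3000 − 1.282 × 6.6746) = −(-6.2568) = 6.2568%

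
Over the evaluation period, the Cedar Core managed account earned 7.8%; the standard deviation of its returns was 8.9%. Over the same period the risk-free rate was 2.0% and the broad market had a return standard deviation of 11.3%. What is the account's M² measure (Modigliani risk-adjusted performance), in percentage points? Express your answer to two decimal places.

Sharpe = (Rp − Rf) / σp = (7.8% − 2.0%) / 8.9% = 0.6517
M² = Rf + Sharpe × σm = 2.0% + 0.6517 × 11.3% = 9.3642%

9.36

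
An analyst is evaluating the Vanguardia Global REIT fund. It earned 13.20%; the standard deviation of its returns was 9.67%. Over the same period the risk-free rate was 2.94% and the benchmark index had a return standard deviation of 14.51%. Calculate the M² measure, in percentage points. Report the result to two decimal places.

Sharpe = (Rp − Rf) / σp = (13.20% − 2.94%) / 9.67% = 1.0610
M² = Rf + Sharpe × σm = 2.94% + 1.0610 × 14.51% = 18.3351%

18.34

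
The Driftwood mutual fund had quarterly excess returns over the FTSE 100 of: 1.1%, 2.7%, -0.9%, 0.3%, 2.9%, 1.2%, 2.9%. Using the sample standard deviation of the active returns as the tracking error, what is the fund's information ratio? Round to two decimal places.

μ = (1.1 + 2.7 − 0.9 + 0.3 + 2.9 + 1.2 + 2.9) / 7 = 1.4571%
Σ(r − μ)² = 12.7971; sample σ = √(12.7971/6) = 1.4604%
IR = μ / tracking error = 1.4571 / 1.4604 = 0.9977

1.00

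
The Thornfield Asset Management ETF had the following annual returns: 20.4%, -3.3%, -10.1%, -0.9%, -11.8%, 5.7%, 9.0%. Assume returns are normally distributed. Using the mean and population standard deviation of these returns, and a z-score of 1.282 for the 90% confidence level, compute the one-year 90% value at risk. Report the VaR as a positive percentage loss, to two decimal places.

μ = (20.4 − 3.3 − 10.1 − 0.9 − 11.8 + 5.7 + 9) / 7 = 1.2857%
Population σ = √[Σ(r − μ)² / 7] = √[771.0286 / 7] = √110.1469 = 10.4951%
VaR = −(μ − z·σ) = −(1.2857 − 1.282 × 10.4951) = −(-12.1690) = 12.1690%

12.17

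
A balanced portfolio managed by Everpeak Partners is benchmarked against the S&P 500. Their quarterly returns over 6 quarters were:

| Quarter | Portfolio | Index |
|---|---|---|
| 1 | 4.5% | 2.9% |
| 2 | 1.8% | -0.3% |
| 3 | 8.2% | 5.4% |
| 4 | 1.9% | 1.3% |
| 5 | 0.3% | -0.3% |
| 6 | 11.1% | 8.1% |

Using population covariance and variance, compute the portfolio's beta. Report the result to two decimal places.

1.24

r̄p = 4.6333%,  r̄m = 2.8500%
Cov = Σ(rp − r̄p)(rm − r̄m) / 6 = 11.6417
Var(rm) = Σ(rm − r̄m)² / 6 = 9.3858
β = Cov / Var = 11.6417 / 9.3858 = 1.2404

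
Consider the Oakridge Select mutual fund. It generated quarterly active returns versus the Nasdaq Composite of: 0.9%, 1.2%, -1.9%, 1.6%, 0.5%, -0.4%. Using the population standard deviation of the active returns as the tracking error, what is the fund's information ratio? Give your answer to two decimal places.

0.27

r̄ = (0.9 + 1.2 − 1.9 + 1.6 + 0.5 − 0.4) / 6 = 1.90 / 6 = 0.3167%
Σ(r − r̄)² = (0.9 − 0.3167)² + (1.2 − 0.3167)² + (-1.9 − 0.3167)² + … = 8.2283
σ = √[8.2283 / 6] = 1.1711%
IR = r̄ / tracking error = 0.3167 / 1.1711 = 0.2704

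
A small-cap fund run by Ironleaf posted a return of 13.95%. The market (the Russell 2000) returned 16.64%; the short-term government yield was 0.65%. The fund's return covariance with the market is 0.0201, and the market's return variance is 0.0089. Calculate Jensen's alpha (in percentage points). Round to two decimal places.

β = Cov / Var = 0.0201 / 0.0089 = 2.2584
E[R] = Rf + β(Rm − Rf) = 0.65% + 2.2584 × (16.64% − 0.65%) = 36.7618%
α = Rp − E[R] = 13.95% − 36.7618% = -22.8118

-22.81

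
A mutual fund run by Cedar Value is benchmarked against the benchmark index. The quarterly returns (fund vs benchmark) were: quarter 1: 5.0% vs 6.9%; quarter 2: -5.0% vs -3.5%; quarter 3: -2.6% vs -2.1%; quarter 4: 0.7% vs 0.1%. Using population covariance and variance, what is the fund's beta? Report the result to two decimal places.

0.91

r̄p = -0.4750%,  r̄m = 0.3500%
Cov = Σ(rp − r̄p)(rm − r̄m) / 4 = 14.5488
Var(rm) = Σ(rm − r̄m)² / 4 = 15.9475
β = Cov / Var = 14.5488 / 15.9475 = 0.9123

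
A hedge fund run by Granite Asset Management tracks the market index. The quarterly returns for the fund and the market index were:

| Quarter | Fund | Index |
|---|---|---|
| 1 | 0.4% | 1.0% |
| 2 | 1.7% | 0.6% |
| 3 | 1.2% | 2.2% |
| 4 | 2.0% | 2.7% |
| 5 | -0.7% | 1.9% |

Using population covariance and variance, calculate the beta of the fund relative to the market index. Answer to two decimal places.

0.13

r̄p = 0.9200%,  r̄m = 1.6800%
Cov = Σ(rp − r̄p)(rm − r̄m) / 5 = 0.0804
Var(rm) = Σ(rm − r̄m)² / 5 = 0.5976
β = Cov / Var = 0.0804 / 0.5976 = 0.1345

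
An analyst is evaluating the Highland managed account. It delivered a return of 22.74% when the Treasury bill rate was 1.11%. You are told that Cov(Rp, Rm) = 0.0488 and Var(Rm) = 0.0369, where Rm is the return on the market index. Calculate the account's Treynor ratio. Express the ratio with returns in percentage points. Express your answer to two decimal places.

16.36

β = Cov / Var = 0.0488 / 0.0369 = 1.3225
Treynor = (Rp − Rf) / β = (22.74% − 1.11%) / 1.3225 = 21.63 / 1.3225 = 16.3554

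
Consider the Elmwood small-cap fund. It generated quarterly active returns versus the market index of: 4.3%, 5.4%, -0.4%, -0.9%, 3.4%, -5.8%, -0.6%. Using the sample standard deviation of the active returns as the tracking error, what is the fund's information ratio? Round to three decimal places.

μ = (4.3 + 5.4 − 0.4 − 0.9 + 3.4 − 5.8 − 0.6) / 7 = 5.40 / 7 = 0.7714%
Σ(r − μ)² = 90.0143; sample σ = √(90.0143/6) = 3.8733%
IR = μ / tracking error = 0.7714 / 3.8733 = 0.1992

0.199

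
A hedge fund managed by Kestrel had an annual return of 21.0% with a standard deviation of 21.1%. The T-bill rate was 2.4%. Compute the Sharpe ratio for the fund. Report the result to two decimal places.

Sharpe = (Rp − Rf) / σp = (21.0% − 2.4%) / 21.1% = 18.60% / 21.1% = 0.8815

0.88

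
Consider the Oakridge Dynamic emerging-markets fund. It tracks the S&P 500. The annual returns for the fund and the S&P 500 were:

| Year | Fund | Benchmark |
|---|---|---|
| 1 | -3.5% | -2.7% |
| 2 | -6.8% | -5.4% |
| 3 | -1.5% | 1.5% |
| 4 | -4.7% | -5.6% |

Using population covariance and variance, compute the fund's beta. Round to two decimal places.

r̄p = -4.1250%,  r̄m = -3.0500%
Cov = Σ(rp − r̄p)(rm − r̄m) / 4 = 4.9788
Var(rm) = Σ(rm − r̄m)² / 4 = 8.2125
β = Cov / Var = 4.9788 / 8.2125 = 0.6062

0.61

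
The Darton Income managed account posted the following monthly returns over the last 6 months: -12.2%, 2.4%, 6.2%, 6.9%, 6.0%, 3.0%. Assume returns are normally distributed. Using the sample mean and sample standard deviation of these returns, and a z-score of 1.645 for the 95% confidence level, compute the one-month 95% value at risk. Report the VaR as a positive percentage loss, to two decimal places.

9.82

Mean return μ = 12.30 / 6 = 2.0500%
Σ(r − μ)² = 260.4350; sample σ = √(260.4350/5) = 7.2171%
VaR = −(μ − z·σ) = −(2.0500 − 1.645 × 7.2171) = −(-9.8221) = 9.8221%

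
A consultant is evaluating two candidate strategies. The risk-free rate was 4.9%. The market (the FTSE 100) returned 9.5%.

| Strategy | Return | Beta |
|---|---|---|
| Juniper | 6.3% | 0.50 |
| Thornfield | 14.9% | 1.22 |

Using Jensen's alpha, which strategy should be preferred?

Thornfield

Juniper: α = 6.3% − [4.9% + 0.50 × (9.5% − 4.9%)] = -0.900
Thornfield: α = 14.9% − [4.9% + 1.22 × (9.5% − 4.9%)] = 4.388
Highest: Thornfield (4.388).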